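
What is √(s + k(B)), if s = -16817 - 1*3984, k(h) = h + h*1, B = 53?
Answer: I*√20695 ≈ 143.86*I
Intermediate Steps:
k(h) = 2*h (k(h) = h + h = 2*h)
s = -20801 (s = -16817 - 3984 = -20801)
√(s + k(B)) = √(-20801 + 2*53) = √(-20801 + 106) = √(-20695) = I*√20695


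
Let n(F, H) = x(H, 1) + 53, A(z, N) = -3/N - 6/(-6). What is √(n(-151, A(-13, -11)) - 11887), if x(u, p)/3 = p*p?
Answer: I*√11831 ≈ 108.77*I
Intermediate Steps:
x(u, p) = 3*p² (x(u, p) = 3*(p*p) = 3*p²)
A(z, N) = 1 - 3/N (A(z, N) = -3/N - 6*(-⅙) = -3/N + 1 = 1 - 3/N)
n(F, H) = 56 (n(F, H) = 3*1² + 53 = 3*1 + 53 = 3 + 53 = 56)
√(n(-151, A(-13, -11)) - 11887) = √(56 - 11887) = √(-11831) = I*√11831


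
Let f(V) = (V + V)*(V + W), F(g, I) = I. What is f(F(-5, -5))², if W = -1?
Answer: 3600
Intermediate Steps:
f(V) = 2*V*(-1 + V) (f(V) = (V + V)*(V - 1) = (2*V)*(-1 + V) = 2*V*(-1 + V))
f(F(-5, -5))² = (2*(-5)*(-1 - 5))² = (2*(-5)*(-6))² = 60² = 3600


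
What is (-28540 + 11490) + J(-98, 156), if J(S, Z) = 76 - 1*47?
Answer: -17021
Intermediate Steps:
J(S, Z) = 29 (J(S, Z) = 76 - 47 = 29)
(-28540 + 11490) + J(-98, 156) = (-28540 + 11490) + 29 = -17050 + 29 = -17021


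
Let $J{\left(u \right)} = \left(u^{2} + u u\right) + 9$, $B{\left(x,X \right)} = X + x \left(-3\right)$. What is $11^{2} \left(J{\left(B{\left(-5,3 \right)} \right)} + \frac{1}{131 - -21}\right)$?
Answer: $\frac{12083665}{152} \approx 79498.0$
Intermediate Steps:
$B{\left(x,X \right)} = X - 3 x$
$J{\left(u \right)} = 9 + 2 u^{2}$ ($J{\left(u \right)} = \left(u^{2} + u^{2}\right) + 9 = 2 u^{2} + 9 = 9 + 2 u^{2}$)
$11^{2} \left(J{\left(B{\left(-5,3 \right)} \right)} + \frac{1}{131 - -21}\right) = 11^{2} \left(\left(9 + 2 \left(3 - -15\right)^{2}\right) + \frac{1}{131 - -21}\right) = 121 \left(\left(9 + 2 \left(3 + 15\right)^{2}\right) + \frac{1}{131 + 21}\right) = 121 \left(\left(9 + 2 \cdot 18^{2}\right) + \frac{1}{152}\right) = 121 \left(\left(9 + 2 \cdot 324\right) + \frac{1}{152}\right) = 121 \left(\left(9 + 648\right) + \frac{1}{152}\right) = 121 \left(657 + \frac{1}{152}\right) = 121 \cdot \frac{99865}{152} = \frac{12083665}{152}$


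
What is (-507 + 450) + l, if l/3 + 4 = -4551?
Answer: -13722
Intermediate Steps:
l = -13665 (l = -12 + 3*(-4551) = -12 - 13653 = -13665)
(-507 + 450) + l = (-507 + 450) - 13665 = -57 - 13665 = -13722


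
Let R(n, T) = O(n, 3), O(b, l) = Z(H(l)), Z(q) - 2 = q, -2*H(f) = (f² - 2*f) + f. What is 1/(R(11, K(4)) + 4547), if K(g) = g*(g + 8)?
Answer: 1/4546 ≈ 0.00021997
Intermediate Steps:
H(f) = f/2 - f²/2 (H(f) = -((f² - 2*f) + f)/2 = -(f² - f)/2 = f/2 - f²/2)
K(g) = g*(8 + g)
Z(q) = 2 + q
O(b, l) = 2 + l*(1 - l)/2
R(n, T) = -1 (R(n, T) = 2 - ½*3*(-1 + 3) = 2 - ½*3*2 = 2 - 3 = -1)
1/(R(11, K(4)) + 4547) = 1/(-1 + 4547) = 1/4546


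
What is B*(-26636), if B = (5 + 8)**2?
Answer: -4501484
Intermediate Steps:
B = 169 (B = 13**2 = 169)
B*(-26636) = 169*(-26636) = -4501484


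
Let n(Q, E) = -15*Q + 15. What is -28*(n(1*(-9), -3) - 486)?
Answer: 9408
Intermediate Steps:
n(Q, E) = 15 - 15*Q
-28*(n(1*(-9), -3) - 486) = -28*((15 - 15*(-9)) - 486) = -28*((15 + 135) - 486) = -28*(150 - 486) = -28*(-336) = 9408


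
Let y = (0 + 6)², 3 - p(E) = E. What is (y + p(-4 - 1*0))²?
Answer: 1849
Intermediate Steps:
p(E) = 3 - E
y = 36 (y = 6² = 36)
(y + p(-4 - 1*0))² = (36 + (3 - (-4 - 1*0)))² = (36 + (3 - (-4 + 0)))² = (36 + (3 - 1*(-4)))² = (36 + (3 + 4))² = (36 + 7)² = 43² = 1849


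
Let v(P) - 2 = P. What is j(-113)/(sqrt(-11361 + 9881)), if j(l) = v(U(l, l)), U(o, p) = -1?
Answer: -I*sqrt(370)/740 ≈ -0.025994*I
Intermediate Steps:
v(P) = 2 + P
j(l) = 1 (j(l) = 2 - 1 = 1)
j(-113)/(sqrt(-11361 + 9881)) = 1/sqrt(-11361 + 9881) = 1/sqrt(-1480) = 1/(2*I*sqrt(370)) = 1*(-I*sqrt(370)/740) = -I*sqrt(370)/740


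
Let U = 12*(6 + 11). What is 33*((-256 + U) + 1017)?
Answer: 31845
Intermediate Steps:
U = 204 (U = 12*17 = 204)
33*((-256 + U) + 1017) = 33*((-256 + 204) + 1017) = 33*(-52 + 1017) = 33*965 = 31845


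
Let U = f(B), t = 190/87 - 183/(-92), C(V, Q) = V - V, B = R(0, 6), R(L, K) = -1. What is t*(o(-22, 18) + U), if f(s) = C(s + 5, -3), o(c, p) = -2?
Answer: -33401/4002 ≈ -8.3461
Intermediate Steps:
B = -1
C(V, Q) = 0
t = 33401/8004 (t = 190*(1/87) - 183*(-1/92) = 190/87 + 183/92 = 33401/8004 ≈ 4.1730)
f(s) = 0
U = 0
t*(o(-22, 18) + U) = 33401*(-2 + 0)/8004 = (33401/8004)*(-2) = -33401/4002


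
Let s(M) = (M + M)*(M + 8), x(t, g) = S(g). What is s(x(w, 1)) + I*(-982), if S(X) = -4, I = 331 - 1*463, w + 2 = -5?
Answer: 129592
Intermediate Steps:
w = -7 (w = -2 - 5 = -7)
I = -132 (I = 331 - 463 = -132)
x(t, g) = -4
s(M) = 2*M*(8 + M) (s(M) = (2*M)*(8 + M) = 2*M*(8 + M))
s(x(w, 1)) + I*(-982) = 2*(-4)*(8 - 4) - 132*(-982) = 2*(-4)*4 + 129624 = -32 + 129624 = 129592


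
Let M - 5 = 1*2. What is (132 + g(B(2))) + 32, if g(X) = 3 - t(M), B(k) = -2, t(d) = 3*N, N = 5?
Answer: 152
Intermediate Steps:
M = 7 (M = 5 + 1*2 = 5 + 2 = 7)
t(d) = 15 (t(d) = 3*5 = 15)
g(X) = -12 (g(X) = 3 - 1*15 = 3 - 15 = -12)
(132 + g(B(2))) + 32 = (132 - 12) + 32 = 120 + 32 = 152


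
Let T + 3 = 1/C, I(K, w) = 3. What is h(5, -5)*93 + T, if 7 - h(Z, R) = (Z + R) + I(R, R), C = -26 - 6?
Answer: 11807/32 ≈ 368.97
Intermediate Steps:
C = -32
h(Z, R) = 4 - R - Z (h(Z, R) = 7 - ((Z + R) + 3) = 7 - ((R + Z) + 3) = 7 - (3 + R + Z) = 7 + (-3 - R - Z) = 4 - R - Z)
T = -97/32 (T = -3 + 1/(-32) = -3 - 1/32 = -97/32 ≈ -3.0313)
h(5, -5)*93 + T = (4 - 1*(-5) - 1*5)*93 - 97/32 = (4 + 5 - 5)*93 - 97/32 = 4*93 - 97/32 = 372 - 97/32 = 11807/32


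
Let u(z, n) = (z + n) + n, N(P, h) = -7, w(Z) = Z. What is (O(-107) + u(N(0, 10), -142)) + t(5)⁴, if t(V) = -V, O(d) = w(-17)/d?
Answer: 35755/107 ≈ 334.16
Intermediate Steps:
O(d) = -17/d
u(z, n) = z + 2*n (u(z, n) = (n + z) + n = z + 2*n)
(O(-107) + u(N(0, 10), -142)) + t(5)⁴ = (-17/(-107) + (-7 + 2*(-142))) + (-1*5)⁴ = (-17*(-1/107) + (-7 - 284)) + (-5)⁴ = (17/107 - 291) + 625 = -31120/107 + 625 = 35755/107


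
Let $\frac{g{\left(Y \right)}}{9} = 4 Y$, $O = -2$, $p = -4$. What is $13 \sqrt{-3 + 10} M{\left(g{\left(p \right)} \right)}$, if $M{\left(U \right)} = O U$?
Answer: $3744 \sqrt{7} \approx 9905.7$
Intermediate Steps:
$g{\left(Y \right)} = 36 Y$ ($g{\left(Y \right)} = 9 \cdot 4 Y = 36 Y$)
$M{\left(U \right)} = - 2 U$
$13 \sqrt{-3 + 10} M{\left(g{\left(p \right)} \right)} = 13 \sqrt{-3 + 10} \left(- 2 \cdot 36 \left(-4\right)\right) = 13 \sqrt{7} \left(\left(-2\right) \left(-144\right)\right) = 13 \sqrt{7} \cdot 288 = 3744 \sqrt{7}$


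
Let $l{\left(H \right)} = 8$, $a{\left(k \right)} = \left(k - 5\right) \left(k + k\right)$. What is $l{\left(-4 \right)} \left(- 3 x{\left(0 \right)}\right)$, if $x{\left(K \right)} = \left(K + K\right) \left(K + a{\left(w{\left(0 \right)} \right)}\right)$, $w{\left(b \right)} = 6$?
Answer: $0$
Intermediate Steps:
$a{\left(k \right)} = 2 k \left(-5 + k\right)$ ($a{\left(k \right)} = \left(-5 + k\right) 2 k = 2 k \left(-5 + k\right)$)
$x{\left(K \right)} = 2 K \left(12 + K\right)$ ($x{\left(K \right)} = \left(K + K\right) \left(K + 2 \cdot 6 \left(-5 + 6\right)\right) = 2 K \left(K + 2 \cdot 6 \cdot 1\right) = 2 K \left(K + 12\right) = 2 K \left(12 + K\right)$)
$l{\left(-4 \right)} \left(- 3 x{\left(0 \right)}\right) = 8 \left(- 3 \cdot 2 \cdot 0 \left(12 + 0\right)\right) = 8 \left(- 3 \cdot 2 \cdot 0 \cdot 12\right) = 8 \left(\left(-3\right) 0\right) = 8 \cdot 0 = 0$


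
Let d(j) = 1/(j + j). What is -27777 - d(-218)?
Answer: -12110771/436 ≈ -27777.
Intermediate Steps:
d(j) = 1/(2*j)
-27777 - d(-218) = -27777 - 1/(2*(-218)) = -27777 - (-1)/(2*218) = -27777 - 1*(-1/436) = -27777 + 1/436 = -12110771/436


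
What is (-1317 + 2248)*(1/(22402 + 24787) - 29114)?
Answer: -1279064167395/47189 ≈ -2.7105e+7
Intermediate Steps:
(-1317 + 2248)*(1/(22402 + 24787) - 29114) = 931*(1/47189 - 29114) = 931*(-1373860545/47189) = -1279064167395/47189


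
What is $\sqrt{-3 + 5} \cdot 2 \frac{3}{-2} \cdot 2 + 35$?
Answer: $35 - 6 \sqrt{2} \approx 26.515$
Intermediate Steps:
$\sqrt{-3 + 5} \cdot 2 \frac{3}{-2} \cdot 2 + 35 = \sqrt{2} \cdot 2 \cdot 3 \left(- \frac{1}{2}\right) 2 + 35 = 2 \sqrt{2} \left(- \frac{3}{2}\right) 2 + 35 = - 3 \sqrt{2} \cdot 2 + 35 = - 6 \sqrt{2} + 35 = 35 - 6 \sqrt{2}$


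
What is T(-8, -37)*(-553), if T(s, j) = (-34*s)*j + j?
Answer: 5585853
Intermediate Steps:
T(s, j) = j - 34*j*s (T(s, j) = -34*j*s + j = j - 34*j*s)
T(-8, -37)*(-553) = -37*(1 - 34*(-8))*(-553) = -37*(1 + 272)*(-553) = -37*273*(-553) = -10101*(-553) = 5585853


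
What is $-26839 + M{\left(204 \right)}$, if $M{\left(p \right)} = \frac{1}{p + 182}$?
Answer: $- \frac{10359853}{386} \approx -26839.0$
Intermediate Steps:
$M{\left(p \right)} = \frac{1}{182 + p}$
$-26839 + M{\left(204 \right)} = -26839 + \frac{1}{182 + 204} = -26839 + \frac{1}{386} = - \frac{10359853}{386}$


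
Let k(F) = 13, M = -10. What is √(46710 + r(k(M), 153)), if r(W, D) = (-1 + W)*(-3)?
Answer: 3*√5186 ≈ 216.04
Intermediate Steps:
r(W, D) = 3 - 3*W
√(46710 + r(k(M), 153)) = √(46710 + (3 - 3*13)) = √(46710 + (3 - 39)) = √(46710 - 36) = √46674 = 3*√5186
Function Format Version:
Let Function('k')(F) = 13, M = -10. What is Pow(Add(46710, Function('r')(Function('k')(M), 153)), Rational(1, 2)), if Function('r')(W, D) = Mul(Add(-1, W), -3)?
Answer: Mul(3, Pow(5186, Rational(1, 2))) ≈ 216.04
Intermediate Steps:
Function('r')(W, D) = Add(3, Mul(-3, W))
Pow(Add(46710, Function('r')(Function('k')(M), 153)), Rational(1, 2)) = Pow(Add(46710, Add(3, Mul(-3, 13))), Rational(1, 2)) = Pow(Add(46710, Add(3, -39)), Rational(1, 2)) = Pow(Add(46710, -36), Rational(1, 2)) = Pow(46674, Rational(1, 2)) = Mul(3, Pow(5186, Rational(1, 2)))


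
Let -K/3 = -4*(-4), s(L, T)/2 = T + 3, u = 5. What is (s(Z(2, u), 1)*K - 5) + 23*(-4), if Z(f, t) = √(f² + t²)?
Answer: -481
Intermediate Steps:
s(L, T) = 6 + 2*T (s(L, T) = 2*(T + 3) = 2*(3 + T) = 6 + 2*T)
K = -48 (K = -(-12)*(-4) = -3*16 = -48)
(s(Z(2, u), 1)*K - 5) + 23*(-4) = ((6 + 2*1)*(-48) - 5) + 23*(-4) = ((6 + 2)*(-48) - 5) - 92 = (8*(-48) - 5) - 92 = (-384 - 5) - 92 = -389 - 92 = -481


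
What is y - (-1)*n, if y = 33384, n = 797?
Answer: 34181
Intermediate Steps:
y - (-1)*n = 33384 - (-1)*797 = 33384 - 1*(-797) = 33384 + 797 = 34181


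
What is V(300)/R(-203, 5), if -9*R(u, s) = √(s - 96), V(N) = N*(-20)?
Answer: -54000*I*√91/91 ≈ -5660.7*I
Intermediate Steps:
V(N) = -20*N
R(u, s) = -√(-96 + s)/9 (R(u, s) = -√(s - 96)/9 = -√(-96 + s)/9)
V(300)/R(-203, 5) = (-20*300)/((-√(-96 + 5)/9)) = -6000*9*I*√91/91 = -54000*I*√91/91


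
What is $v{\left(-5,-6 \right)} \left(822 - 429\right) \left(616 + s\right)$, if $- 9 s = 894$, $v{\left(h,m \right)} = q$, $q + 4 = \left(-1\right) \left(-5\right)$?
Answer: $203050$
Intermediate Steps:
$q = 1$ ($q = -4 - -5 = -4 + 5 = 1$)
$v{\left(h,m \right)} = 1$
$s = - \frac{298}{3}$ ($s = \left(- \frac{1}{9}\right) 894 = - \frac{298}{3} \approx -99.333$)
$v{\left(-5,-6 \right)} \left(822 - 429\right) \left(616 + s\right) = 1 \left(822 - 429\right) \left(616 - \frac{298}{3}\right) = 1 \cdot 393 \cdot \frac{1550}{3} = 1 \cdot 203050 = 203050$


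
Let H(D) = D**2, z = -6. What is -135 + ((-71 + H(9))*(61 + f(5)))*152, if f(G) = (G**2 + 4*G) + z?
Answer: 151865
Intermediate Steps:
f(G) = -6 + G**2 + 4*G (f(G) = (G**2 + 4*G) - 6 = -6 + G**2 + 4*G)
-135 + ((-71 + H(9))*(61 + f(5)))*152 = -135 + ((-71 + 9**2)*(61 + (-6 + 5**2 + 4*5)))*152 = -135 + ((-71 + 81)*(61 + (-6 + 25 + 20)))*152 = -135 + (10*(61 + 39))*152 = -135 + (10*100)*152 = -135 + 1000*152 = -135 + 152000 = 151865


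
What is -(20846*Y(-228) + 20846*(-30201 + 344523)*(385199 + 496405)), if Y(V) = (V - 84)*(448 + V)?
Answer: -5776582191375408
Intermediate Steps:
Y(V) = (-84 + V)*(448 + V)
-(20846*Y(-228) + 20846*(-30201 + 344523)*(385199 + 496405)) = -(-1430869440 + 20846*(-30201 + 344523)*(385199 + 496405)) = -20846/(1/((-37632 + 51984 - 82992) + 881604*314322)) = -20846/(1/(-68640 + 277107532488)) = -20846/(1/277107463848) = -20846/1/277107463848 = -20846*277107463848 = -5776582191375408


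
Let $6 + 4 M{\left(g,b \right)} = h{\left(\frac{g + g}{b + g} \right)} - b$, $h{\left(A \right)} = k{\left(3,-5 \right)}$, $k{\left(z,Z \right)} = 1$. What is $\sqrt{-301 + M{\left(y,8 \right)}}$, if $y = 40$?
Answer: $\frac{i \sqrt{1217}}{2} \approx 17.443 i$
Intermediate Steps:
$h{\left(A \right)} = 1$
$M{\left(g,b \right)} = - \frac{5}{4} - \frac{b}{4}$ ($M{\left(g,b \right)} = - \frac{3}{2} + \frac{1 - b}{4} = - \frac{3}{2} - \left(- \frac{1}{4} + \frac{b}{4}\right) = - \frac{5}{4} - \frac{b}{4}$)
$\sqrt{-301 + M{\left(y,8 \right)}} = \sqrt{-301 - \frac{13}{4}} = \sqrt{- \frac{1217}{4}} = \frac{i \sqrt{1217}}{2}$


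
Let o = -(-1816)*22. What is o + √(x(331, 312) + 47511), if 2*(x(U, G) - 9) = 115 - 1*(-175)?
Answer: 39952 + √47665 ≈ 40170.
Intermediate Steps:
x(U, G) = 154 (x(U, G) = 9 + (115 - 1*(-175))/2 = 9 + (115 + 175)/2 = 9 + (½)*290 = 9 + 145 = 154)
o = 39952 (o = -454*(-88) = 39952)
o + √(x(331, 312) + 47511) = 39952 + √(154 + 47511) = 39952 + √47665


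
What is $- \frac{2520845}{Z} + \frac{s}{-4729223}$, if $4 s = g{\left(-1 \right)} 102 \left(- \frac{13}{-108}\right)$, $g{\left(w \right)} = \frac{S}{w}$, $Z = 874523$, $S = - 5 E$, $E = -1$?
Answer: $- \frac{858356980699405}{297778628565288} \approx -2.8825$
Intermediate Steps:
$S = 5$ ($S = \left(-5\right) \left(-1\right) = 5$)
$g{\left(w \right)} = \frac{5}{w}$
$s = - \frac{1105}{72}$ ($s = \frac{\frac{5}{-1} \cdot 102 \left(- \frac{13}{-108}\right)}{4} = \frac{5 \left(-1\right) 102 \left(\left(-13\right) \left(- \frac{1}{108}\right)\right)}{4} = \frac{\left(-5\right) 102 \cdot \frac{13}{108}}{4} = \frac{\left(-510\right) \frac{13}{108}}{4} = \frac{1}{4} \left(- \frac{1105}{18}\right) = - \frac{1105}{72} \approx -15.347$)
$- \frac{2520845}{Z} + \frac{s}{-4729223} = - \frac{2520845}{874523} - \frac{1105}{72 \left(-4729223\right)} = \left(-2520845\right) \frac{1}{874523} - - \frac{1105}{340504056} = - \frac{2520845}{874523} + \frac{1105}{340504056} = - \frac{858356980699405}{297778628565288}$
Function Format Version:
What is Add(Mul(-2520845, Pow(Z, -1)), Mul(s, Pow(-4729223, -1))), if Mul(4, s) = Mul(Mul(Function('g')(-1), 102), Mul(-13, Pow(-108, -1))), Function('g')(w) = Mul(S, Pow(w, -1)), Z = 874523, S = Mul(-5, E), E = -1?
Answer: Rational(-858356980699405, 297778628565288) ≈ -2.8825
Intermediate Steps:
S = 5 (S = Mul(-5, -1) = 5)
Function('g')(w) = Mul(5, Pow(w, -1))
s = Rational(-1105, 72) (s = Mul(Rational(1, 4), Mul(Mul(Mul(5, Pow(-1, -1)), 102), Mul(-13, Pow(-108, -1)))) = Mul(Rational(1, 4), Mul(Mul(Mul(5, -1), 102), Mul(-13, Rational(-1, 108)))) = Mul(Rational(1, 4), Mul(Mul(-5, 102), Rational(13, 108))) = Mul(Rational(1, 4), Mul(-510, Rational(13, 108))) = Mul(Rational(1, 4), Rational(-1105, 18)) = Rational(-1105, 72) ≈ -15.347)
Add(Mul(-2520845, Pow(Z, -1)), Mul(s, Pow(-4729223, -1))) = Add(Mul(-2520845, Pow(874523, -1)), Mul(Rational(-1105, 72), Pow(-4729223, -1))) = Add(Mul(-2520845, Rational(1, 874523)), Mul(Rational(-1105, 72), Rational(-1, 4729223))) = Add(Rational(-2520845, 874523), Rational(1105, 340504056)) = Rational(-858356980699405, 297778628565288)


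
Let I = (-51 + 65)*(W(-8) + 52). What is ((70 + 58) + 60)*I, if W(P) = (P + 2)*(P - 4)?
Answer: 326368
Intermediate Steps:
W(P) = (-4 + P)*(2 + P) (W(P) = (2 + P)*(-4 + P) = (-4 + P)*(2 + P))
I = 1736 (I = (-51 + 65)*((-8 + (-8)² - 2*(-8)) + 52) = 14*((-8 + 64 + 16) + 52) = 14*(72 + 52) = 14*124 = 1736)
((70 + 58) + 60)*I = ((70 + 58) + 60)*1736 = (128 + 60)*1736 = 188*1736 = 326368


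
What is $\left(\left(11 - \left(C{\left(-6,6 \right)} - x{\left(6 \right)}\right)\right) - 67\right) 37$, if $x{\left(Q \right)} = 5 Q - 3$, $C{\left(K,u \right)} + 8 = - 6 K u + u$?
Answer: $-8991$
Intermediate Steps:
$C{\left(K,u \right)} = -8 + u - 6 K u$ ($C{\left(K,u \right)} = -8 + \left(- 6 K u + u\right) = -8 - \left(- u + 6 K u\right) = -8 + u - 6 K u$)
$x{\left(Q \right)} = -3 + 5 Q$
$\left(\left(11 - \left(C{\left(-6,6 \right)} - x{\left(6 \right)}\right)\right) - 67\right) 37 = \left(\left(11 - \left(\left(-8 + 6 - \left(-36\right) 6\right) - \left(-3 + 5 \cdot 6\right)\right)\right) - 67\right) 37 = \left(\left(11 - \left(\left(-8 + 6 + 216\right) - \left(-3 + 30\right)\right)\right) - 67\right) 37 = \left(\left(11 - \left(214 - 27\right)\right) - 67\right) 37 = \left(\left(11 - 187\right) - 67\right) 37 = \left(-176 - 67\right) 37 = \left(-243\right) 37 = -8991$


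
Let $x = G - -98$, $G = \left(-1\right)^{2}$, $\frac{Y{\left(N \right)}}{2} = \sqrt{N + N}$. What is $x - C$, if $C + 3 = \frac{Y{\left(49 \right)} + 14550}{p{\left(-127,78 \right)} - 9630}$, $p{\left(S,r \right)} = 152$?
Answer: $\frac{490653}{4739} + \frac{\sqrt{2}}{677} \approx 103.54$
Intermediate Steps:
$Y{\left(N \right)} = 2 \sqrt{2} \sqrt{N}$ ($Y{\left(N \right)} = 2 \sqrt{N + N} = 2 \sqrt{2 N} = 2 \sqrt{2} \sqrt{N}$)
$G = 1$
$C = - \frac{21492}{4739} - \frac{\sqrt{2}}{677}$ ($C = -3 + \frac{2 \sqrt{2} \sqrt{49} + 14550}{152 - 9630} = -3 + \frac{2 \sqrt{2} \cdot 7 + 14550}{-9478} = -3 + \left(14 \sqrt{2} + 14550\right) \left(- \frac{1}{9478}\right) = -3 + \left(14550 + 14 \sqrt{2}\right) \left(- \frac{1}{9478}\right) = -3 - \left(\frac{7275}{4739} + \frac{\sqrt{2}}{677}\right) = - \frac{21492}{4739} - \frac{\sqrt{2}}{677} \approx -4.5372$)
$x = 99$ ($x = 1 - -98 = 1 + 98 = 99$)
$x - C = 99 - \left(- \frac{21492}{4739} - \frac{\sqrt{2}}{677}\right) = 99 + \left(\frac{21492}{4739} + \frac{\sqrt{2}}{677}\right) = \frac{490653}{4739} + \frac{\sqrt{2}}{677}$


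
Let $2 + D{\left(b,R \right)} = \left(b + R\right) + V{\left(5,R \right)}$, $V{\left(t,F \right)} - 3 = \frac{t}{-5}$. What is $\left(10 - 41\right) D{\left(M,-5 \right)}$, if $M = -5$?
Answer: $310$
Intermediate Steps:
$V{\left(t,F \right)} = 3 - \frac{t}{5}$ ($V{\left(t,F \right)} = 3 + \frac{t}{-5} = 3 + t \left(- \frac{1}{5}\right) = 3 - \frac{t}{5}$)
$D{\left(b,R \right)} = R + b$ ($D{\left(b,R \right)} = -2 + \left(\left(b + R\right) + \left(3 - 1\right)\right) = -2 + \left(\left(R + b\right) + \left(3 - 1\right)\right) = -2 + \left(\left(R + b\right) + 2\right) = -2 + \left(2 + R + b\right) = R + b$)
$\left(10 - 41\right) D{\left(M,-5 \right)} = \left(10 - 41\right) \left(-5 - 5\right) = \left(-31\right) \left(-10\right) = 310$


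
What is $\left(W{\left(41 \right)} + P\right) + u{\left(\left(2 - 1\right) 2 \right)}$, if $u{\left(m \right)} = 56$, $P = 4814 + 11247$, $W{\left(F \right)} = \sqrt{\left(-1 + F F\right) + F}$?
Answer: $16117 + \sqrt{1721} \approx 16158.0$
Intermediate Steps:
$W{\left(F \right)} = \sqrt{-1 + F + F^{2}}$ ($W{\left(F \right)} = \sqrt{\left(-1 + F^{2}\right) + F} = \sqrt{-1 + F + F^{2}}$)
$P = 16061$
$\left(W{\left(41 \right)} + P\right) + u{\left(\left(2 - 1\right) 2 \right)} = \left(\sqrt{-1 + 41 + 41^{2}} + 16061\right) + 56 = \left(\sqrt{-1 + 41 + 1681} + 16061\right) + 56 = \left(\sqrt{1721} + 16061\right) + 56 = \left(16061 + \sqrt{1721}\right) + 56 = 16117 + \sqrt{1721}$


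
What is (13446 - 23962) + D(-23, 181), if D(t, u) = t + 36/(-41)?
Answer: -432135/41 ≈ -10540.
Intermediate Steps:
D(t, u) = -36/41 + t (D(t, u) = t + 36*(-1/41) = t - 36/41 = -36/41 + t)
(13446 - 23962) + D(-23, 181) = (13446 - 23962) + (-36/41 - 23) = -10516 - 979/41 = -432135/41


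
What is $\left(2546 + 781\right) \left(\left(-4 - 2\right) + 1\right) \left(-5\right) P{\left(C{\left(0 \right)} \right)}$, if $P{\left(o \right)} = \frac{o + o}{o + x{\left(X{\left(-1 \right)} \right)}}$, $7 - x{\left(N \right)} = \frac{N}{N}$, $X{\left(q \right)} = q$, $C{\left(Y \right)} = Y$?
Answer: $0$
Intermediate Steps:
$x{\left(N \right)} = 6$ ($x{\left(N \right)} = 7 - \frac{N}{N} = 7 - 1 = 6$)
$P{\left(o \right)} = \frac{2 o}{6 + o}$ ($P{\left(o \right)} = \frac{o + o}{o + 6} = \frac{2 o}{6 + o}$)
$\left(2546 + 781\right) \left(\left(-4 - 2\right) + 1\right) \left(-5\right) P{\left(C{\left(0 \right)} \right)} = \left(2546 + 781\right) \left(\left(-4 - 2\right) + 1\right) \left(-5\right) 2 \cdot 0 \frac{1}{6 + 0} = 3327 \left(-6 + 1\right) \left(-5\right) 2 \cdot 0 \cdot \frac{1}{6} = 3327 \left(-5\right) \left(-5\right) 2 \cdot 0 \cdot \frac{1}{6} = 3327 \cdot 25 \cdot 0 = 3327 \cdot 0 = 0$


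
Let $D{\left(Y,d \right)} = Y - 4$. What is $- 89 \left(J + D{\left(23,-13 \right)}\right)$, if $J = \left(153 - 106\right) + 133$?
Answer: $-17711$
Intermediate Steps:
$D{\left(Y,d \right)} = -4 + Y$
$J = 180$ ($J = 47 + 133 = 180$)
$- 89 \left(J + D{\left(23,-13 \right)}\right) = - 89 \left(180 + \left(-4 + 23\right)\right) = - 89 \left(180 + 19\right) = \left(-89\right) 199 = -17711$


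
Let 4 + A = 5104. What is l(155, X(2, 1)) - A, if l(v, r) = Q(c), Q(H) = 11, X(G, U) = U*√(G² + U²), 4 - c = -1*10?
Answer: -5089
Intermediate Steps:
A = 5100 (A = -4 + 5104 = 5100)
c = 14 (c = 4 - (-1)*10 = 4 - 1*(-10) = 4 + 10 = 14)
l(v, r) = 11
l(155, X(2, 1)) - A = 11 - 1*5100 = 11 - 5100 = -5089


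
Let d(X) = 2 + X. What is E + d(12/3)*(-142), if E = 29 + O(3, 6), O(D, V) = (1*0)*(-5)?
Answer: -823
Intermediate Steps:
O(D, V) = 0 (O(D, V) = 0*(-5) = 0)
E = 29 (E = 29 + 0 = 29)
E + d(12/3)*(-142) = 29 + (2 + 12/3)*(-142) = 29 + (2 + 12*(⅓))*(-142) = 29 + (2 + 4)*(-142) = 29 + 6*(-142) = 29 - 852 = -823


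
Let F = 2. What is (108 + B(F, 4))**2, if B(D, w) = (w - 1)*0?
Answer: 11664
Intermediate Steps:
B(D, w) = 0 (B(D, w) = (-1 + w)*0 = 0)
(108 + B(F, 4))**2 = (108 + 0)**2 = 108**2 = 11664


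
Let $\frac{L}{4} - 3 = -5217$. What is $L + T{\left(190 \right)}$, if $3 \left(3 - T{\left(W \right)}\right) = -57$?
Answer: $-20834$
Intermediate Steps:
$L = -20856$ ($L = 12 + 4 \left(-5217\right) = 12 - 20868 = -20856$)
$T{\left(W \right)} = 22$ ($T{\left(W \right)} = 3 - -19 = 3 + 19 = 22$)
$L + T{\left(190 \right)} = -20856 + 22 = -20834$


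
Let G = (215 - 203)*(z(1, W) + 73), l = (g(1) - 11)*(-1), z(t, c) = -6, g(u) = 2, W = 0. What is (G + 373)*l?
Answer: 10593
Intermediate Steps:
l = 9 (l = (2 - 11)*(-1) = -9*(-1) = 9)
G = 804 (G = (215 - 203)*(-6 + 73) = 12*67 = 804)
(G + 373)*l = (804 + 373)*9 = 1177*9 = 10593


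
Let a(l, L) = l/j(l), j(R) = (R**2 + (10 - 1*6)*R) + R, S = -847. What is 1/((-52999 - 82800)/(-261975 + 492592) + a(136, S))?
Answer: -32516997/18917042 ≈ -1.7189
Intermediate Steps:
j(R) = R**2 + 5*R (j(R) = (R**2 + (10 - 6)*R) + R = (R**2 + 4*R) + R = R**2 + 5*R)
a(l, L) = 1/(5 + l) (a(l, L) = l/((l*(5 + l))) = l*(1/(l*(5 + l))) = 1/(5 + l))
1/((-52999 - 82800)/(-261975 + 492592) + a(136, S)) = 1/((-52999 - 82800)/(-261975 + 492592) + 1/(5 + 136)) = 1/(-135799/230617 + 1/141) = 1/(-18917042/32516997) = -32516997/18917042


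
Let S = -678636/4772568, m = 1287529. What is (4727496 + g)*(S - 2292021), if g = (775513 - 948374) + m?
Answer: -2662767495463303854/198857 ≈ -1.3390e+13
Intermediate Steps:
S = -56553/397714 (S = -678636*1/4772568 = -56553/397714 ≈ -0.14220)
g = 1114668 (g = (775513 - 948374) + 1287529 = -172861 + 1287529 = 1114668)
(4727496 + g)*(S - 2292021) = (4727496 + 1114668)*(-56553/397714 - 2292021) = 5842164*(-911568896547/397714) = -2662767495463303854/198857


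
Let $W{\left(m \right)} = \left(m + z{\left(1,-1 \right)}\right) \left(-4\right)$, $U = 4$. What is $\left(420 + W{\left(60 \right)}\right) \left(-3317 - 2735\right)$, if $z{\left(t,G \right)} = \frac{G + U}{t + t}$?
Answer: $-1053048$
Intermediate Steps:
$z{\left(t,G \right)} = \frac{4 + G}{2 t}$ ($z{\left(t,G \right)} = \frac{G + 4}{t + t} = \frac{4 + G}{2 t}$)
$W{\left(m \right)} = -6 - 4 m$ ($W{\left(m \right)} = \left(m + \frac{4 - 1}{2 \cdot 1}\right) \left(-4\right) = \left(m + \frac{1}{2} \cdot 1 \cdot 3\right) \left(-4\right) = \left(m + \frac{3}{2}\right) \left(-4\right) = \left(\frac{3}{2} + m\right) \left(-4\right) = -6 - 4 m$)
$\left(420 + W{\left(60 \right)}\right) \left(-3317 - 2735\right) = \left(420 - 246\right) \left(-3317 - 2735\right) = \left(420 - 246\right) \left(-6052\right) = 174 \left(-6052\right) = -1053048$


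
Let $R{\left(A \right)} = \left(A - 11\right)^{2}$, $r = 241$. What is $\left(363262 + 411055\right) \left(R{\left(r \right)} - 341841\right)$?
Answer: $-223731928297$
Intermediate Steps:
$R{\left(A \right)} = \left(-11 + A\right)^{2}$
$\left(363262 + 411055\right) \left(R{\left(r \right)} - 341841\right) = \left(363262 + 411055\right) \left(\left(-11 + 241\right)^{2} - 341841\right) = 774317 \left(230^{2} - 341841\right) = 774317 \left(52900 - 341841\right) = 774317 \left(-288941\right) = -223731928297$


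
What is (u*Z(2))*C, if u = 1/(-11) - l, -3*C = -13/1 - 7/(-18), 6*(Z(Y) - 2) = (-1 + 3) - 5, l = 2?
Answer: -5221/396 ≈ -13.184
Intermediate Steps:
Z(Y) = 3/2 (Z(Y) = 2 + ((-1 + 3) - 5)/6 = 2 + (2 - 5)/6 = 2 + (⅙)*(-3) = 2 - ½ = 3/2)
C = 227/54 (C = -(-13/1 - 7/(-18))/3 = -(-13*1 - 7*(-1/18))/3 = -(-13 + 7/18)/3 = -⅓*(-227/18) = 227/54 ≈ 4.2037)
u = -23/11 (u = 1/(-11) - 1*2 = -1/11 - 2 = -23/11 ≈ -2.0909)
(u*Z(2))*C = -23/11*3/2*(227/54) = -69/22*227/54 = -5221/396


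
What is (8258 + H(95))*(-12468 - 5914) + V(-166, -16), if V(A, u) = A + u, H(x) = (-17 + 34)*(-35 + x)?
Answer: -170548378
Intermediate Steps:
H(x) = -595 + 17*x (H(x) = 17*(-35 + x) = -595 + 17*x)
(8258 + H(95))*(-12468 - 5914) + V(-166, -16) = (8258 + (-595 + 17*95))*(-12468 - 5914) + (-166 - 16) = (8258 + (-595 + 1615))*(-18382) - 182 = (8258 + 1020)*(-18382) - 182 = 9278*(-18382) - 182 = -170548196 - 182 = -170548378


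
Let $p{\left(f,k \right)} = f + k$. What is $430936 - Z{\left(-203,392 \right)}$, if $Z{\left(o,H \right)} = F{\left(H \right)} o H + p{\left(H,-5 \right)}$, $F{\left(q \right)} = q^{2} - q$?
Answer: $12197203221$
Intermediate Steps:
$Z{\left(o,H \right)} = -5 + H + o H^{2} \left(-1 + H\right)$ ($Z{\left(o,H \right)} = H \left(-1 + H\right) o H + \left(H - 5\right) = H o \left(-1 + H\right) H + \left(-5 + H\right) = o H^{2} \left(-1 + H\right) + \left(-5 + H\right) = -5 + H + o H^{2} \left(-1 + H\right)$)
$430936 - Z{\left(-203,392 \right)} = 430936 - \left(-5 + 392 - 203 \cdot 392^{2} \left(-1 + 392\right)\right) = 430936 - \left(-5 + 392 - 31193792 \cdot 391\right) = 430936 - \left(-5 + 392 - 12196772672\right) = 430936 - -12196772285 = 430936 + 12196772285 = 12197203221$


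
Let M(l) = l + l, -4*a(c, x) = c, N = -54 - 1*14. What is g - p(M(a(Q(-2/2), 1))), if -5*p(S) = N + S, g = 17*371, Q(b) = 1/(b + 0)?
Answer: 12587/2 ≈ 6293.5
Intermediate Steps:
Q(b) = 1/b
N = -68 (N = -54 - 14 = -68)
a(c, x) = -c/4
g = 6307
M(l) = 2*l
p(S) = 68/5 - S/5 (p(S) = -(-68 + S)/5 = 68/5 - S/5)
g - p(M(a(Q(-2/2), 1))) = 6307 - (68/5 - 2*(-(-1/1)/4)/5) = 6307 - (68/5 - 2*(-1/(4*((-2*½))))/5) = 6307 - (68/5 - 2*(-¼/(-1))/5) = 6307 - (68/5 - 2*(-¼*(-1))/5) = 6307 - (68/5 - 2/(5*4)) = 6307 - (68/5 - ⅕*½) = 6307 - (68/5 - ⅒) = 6307 - 1*27/2 = 6307 - 27/2 = 12587/2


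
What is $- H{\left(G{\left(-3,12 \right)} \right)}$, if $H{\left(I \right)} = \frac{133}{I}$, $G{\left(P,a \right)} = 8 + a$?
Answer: $- \frac{133}{20} \approx -6.65$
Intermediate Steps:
$- H{\left(G{\left(-3,12 \right)} \right)} = - \frac{133}{8 + 12} = - \frac{133}{20}$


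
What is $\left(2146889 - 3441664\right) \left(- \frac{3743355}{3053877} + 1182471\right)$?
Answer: $- \frac{1558528111037176600}{1017959} \approx -1.531 \cdot 10^{12}$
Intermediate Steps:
$\left(2146889 - 3441664\right) \left(- \frac{3743355}{3053877} + 1182471\right) = - 1294775 \left(\left(-3743355\right) \frac{1}{3053877} + 1182471\right) = - 1294775 \left(- \frac{1247785}{1017959} + 1182471\right) = \left(-1294775\right) \frac{1203705748904}{1017959} = - \frac{1558528111037176600}{1017959}$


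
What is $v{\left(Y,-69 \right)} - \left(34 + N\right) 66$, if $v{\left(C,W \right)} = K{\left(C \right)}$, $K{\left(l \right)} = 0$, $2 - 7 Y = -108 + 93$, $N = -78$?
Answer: $2904$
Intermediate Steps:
$Y = \frac{17}{7}$ ($Y = \frac{2}{7} - \frac{-108 + 93}{7} = \frac{2}{7} - - \frac{15}{7} = \frac{2}{7} + \frac{15}{7} = \frac{17}{7} \approx 2.4286$)
$v{\left(C,W \right)} = 0$
$v{\left(Y,-69 \right)} - \left(34 + N\right) 66 = 0 - \left(34 - 78\right) 66 = 0 - \left(-44\right) 66 = 0 - -2904 = 0 + 2904 = 2904$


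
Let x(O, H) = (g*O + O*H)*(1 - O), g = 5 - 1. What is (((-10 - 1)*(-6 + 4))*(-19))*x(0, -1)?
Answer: 0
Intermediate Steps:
g = 4
x(O, H) = (1 - O)*(4*O + H*O) (x(O, H) = (4*O + O*H)*(1 - O) = (4*O + H*O)*(1 - O) = (1 - O)*(4*O + H*O))
(((-10 - 1)*(-6 + 4))*(-19))*x(0, -1) = (((-10 - 1)*(-6 + 4))*(-19))*(0*(4 - 1 - 4*0 - 1*(-1)*0)) = (-11*(-2)*(-19))*(0*(4 - 1 + 0 + 0)) = (22*(-19))*(0*3) = -418*0 = 0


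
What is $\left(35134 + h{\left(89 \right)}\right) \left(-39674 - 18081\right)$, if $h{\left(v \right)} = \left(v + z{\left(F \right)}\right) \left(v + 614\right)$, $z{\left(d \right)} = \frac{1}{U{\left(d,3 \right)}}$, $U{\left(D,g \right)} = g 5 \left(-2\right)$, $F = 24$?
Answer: $- \frac{33848207177}{6} \approx -5.6414 \cdot 10^{9}$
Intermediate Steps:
$U{\left(D,g \right)} = - 10 g$ ($U{\left(D,g \right)} = 5 g \left(-2\right) = - 10 g$)
$z{\left(d \right)} = - \frac{1}{30}$ ($z{\left(d \right)} = \frac{1}{\left(-10\right) 3} = \frac{1}{-30} = - \frac{1}{30}$)
$h{\left(v \right)} = \left(614 + v\right) \left(- \frac{1}{30} + v\right)$ ($h{\left(v \right)} = \left(v - \frac{1}{30}\right) \left(v + 614\right) = \left(- \frac{1}{30} + v\right) \left(614 + v\right) = \left(614 + v\right) \left(- \frac{1}{30} + v\right)$)
$\left(35134 + h{\left(89 \right)}\right) \left(-39674 - 18081\right) = \left(35134 + \left(- \frac{307}{15} + 89^{2} + \frac{18419}{30} \cdot 89\right)\right) \left(-39674 - 18081\right) = \left(35134 + \left(- \frac{307}{15} + 7921 + \frac{1639291}{30}\right)\right) \left(-57755\right) = \left(35134 + \frac{1876307}{30}\right) \left(-57755\right) = \frac{2930327}{30} \left(-57755\right) = - \frac{33848207177}{6}$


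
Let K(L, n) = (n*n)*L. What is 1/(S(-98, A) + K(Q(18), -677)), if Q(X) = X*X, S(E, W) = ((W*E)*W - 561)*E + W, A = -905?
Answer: 1/8014468769 ≈ 1.2477e-10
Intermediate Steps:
S(E, W) = W + E*(-561 + E*W²) (S(E, W) = ((E*W)*W - 561)*E + W = (E*W² - 561)*E + W = (-561 + E*W²)*E + W = E*(-561 + E*W²) + W = W + E*(-561 + E*W²))
Q(X) = X²
K(L, n) = L*n² (K(L, n) = n²*L = L*n²)
1/(S(-98, A) + K(Q(18), -677)) = 1/((-905 - 561*(-98) + (-98)²*(-905)²) + 18²*(-677)²) = 1/((-905 + 54978 + 9604*819025) + 324*458329) = 1/((-905 + 54978 + 7865916100) + 148498596) = 1/(7865970173 + 148498596) = 1/8014468769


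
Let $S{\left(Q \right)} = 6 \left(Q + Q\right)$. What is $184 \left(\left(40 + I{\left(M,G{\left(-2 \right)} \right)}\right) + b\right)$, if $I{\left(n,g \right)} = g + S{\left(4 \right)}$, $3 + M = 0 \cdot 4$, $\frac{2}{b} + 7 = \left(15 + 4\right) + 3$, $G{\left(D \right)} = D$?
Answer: $\frac{237728}{15} \approx 15849.0$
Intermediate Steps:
$b = \frac{2}{15}$ ($b = \frac{2}{-7 + \left(\left(15 + 4\right) + 3\right)} = \frac{2}{-7 + \left(19 + 3\right)} = \frac{2}{-7 + 22} = \frac{2}{15} \approx 0.13333$)
$S{\left(Q \right)} = 12 Q$ ($S{\left(Q \right)} = 6 \cdot 2 Q = 12 Q$)
$M = -3$ ($M = -3 + 0 \cdot 4 = -3 + 0 = -3$)
$I{\left(n,g \right)} = 48 + g$ ($I{\left(n,g \right)} = g + 12 \cdot 4 = g + 48 = 48 + g$)
$184 \left(\left(40 + I{\left(M,G{\left(-2 \right)} \right)}\right) + b\right) = 184 \left(\left(40 + \left(48 - 2\right)\right) + \frac{2}{15}\right) = 184 \left(\left(40 + 46\right) + \frac{2}{15}\right) = 184 \left(86 + \frac{2}{15}\right) = 184 \cdot \frac{1292}{15} = \frac{237728}{15}$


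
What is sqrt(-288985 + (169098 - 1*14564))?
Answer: 3*I*sqrt(14939) ≈ 366.68*I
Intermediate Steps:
sqrt(-288985 + (169098 - 1*14564)) = sqrt(-288985 + (169098 - 14564)) = sqrt(-288985 + 154534) = sqrt(-134451) = 3*I*sqrt(14939)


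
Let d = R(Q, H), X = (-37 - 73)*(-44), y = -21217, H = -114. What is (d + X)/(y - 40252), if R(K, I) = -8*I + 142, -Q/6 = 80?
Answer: -5894/61469 ≈ -0.095886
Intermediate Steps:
Q = -480 (Q = -6*80 = -480)
X = 4840 (X = -110*(-44) = 4840)
R(K, I) = 142 - 8*I
d = 1054 (d = 142 - 8*(-114) = 142 + 912 = 1054)
(d + X)/(y - 40252) = (1054 + 4840)/(-21217 - 40252) = 5894/(-61469) = 5894*(-1/61469) = -5894/61469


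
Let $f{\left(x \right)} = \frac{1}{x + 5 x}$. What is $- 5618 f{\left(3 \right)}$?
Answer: $- \frac{2809}{9} \approx -312.11$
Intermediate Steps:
$f{\left(x \right)} = \frac{1}{6 x}$
$- 5618 f{\left(3 \right)} = - 5618 \frac{1}{6 \cdot 3} = - 5618 \cdot \frac{1}{6} \cdot \frac{1}{3} = \left(-5618\right) \frac{1}{18} = - \frac{2809}{9}$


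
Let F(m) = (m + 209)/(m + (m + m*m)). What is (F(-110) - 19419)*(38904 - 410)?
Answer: -44850879913/60 ≈ -7.4751e+8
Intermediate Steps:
F(m) = (209 + m)/(m² + 2*m) (F(m) = (209 + m)/(m + (m + m²)) = (209 + m)/(m² + 2*m))
(F(-110) - 19419)*(38904 - 410) = ((209 - 110)/((-110)*(2 - 110)) - 19419)*(38904 - 410) = (-1/110*99/(-108) - 19419)*38494 = (-1/110*(-1/108)*99 - 19419)*38494 = (1/120 - 19419)*38494 = -2330279/120*38494 = -44850879913/60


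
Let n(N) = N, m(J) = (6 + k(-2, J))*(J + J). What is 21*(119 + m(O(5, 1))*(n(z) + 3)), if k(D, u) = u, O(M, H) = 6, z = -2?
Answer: 5523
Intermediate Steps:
m(J) = 2*J*(6 + J) (m(J) = (6 + J)*(J + J) = (6 + J)*(2*J) = 2*J*(6 + J))
21*(119 + m(O(5, 1))*(n(z) + 3)) = 21*(119 + (2*6*(6 + 6))*(-2 + 3)) = 21*(119 + (2*6*12)*1) = 21*(119 + 144*1) = 21*(119 + 144) = 21*263 = 5523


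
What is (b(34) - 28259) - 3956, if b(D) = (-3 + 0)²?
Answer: -32206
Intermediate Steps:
b(D) = 9 (b(D) = (-3)² = 9)
(b(34) - 28259) - 3956 = (9 - 28259) - 3956 = -28250 - 3956 = -32206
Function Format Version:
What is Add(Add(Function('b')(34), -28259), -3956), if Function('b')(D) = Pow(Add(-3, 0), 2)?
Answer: -32206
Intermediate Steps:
Function('b')(D) = 9 (Function('b')(D) = Pow(-3, 2) = 9)
Add(Add(Function('b')(34), -28259), -3956) = Add(Add(9, -28259), -3956) = Add(-28250, -3956) = -32206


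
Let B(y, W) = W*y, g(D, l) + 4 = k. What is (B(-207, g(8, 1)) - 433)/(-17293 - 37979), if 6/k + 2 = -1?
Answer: -809/55272 ≈ -0.014637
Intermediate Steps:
k = -2 (k = 6/(-2 - 1) = 6/(-3) = 6*(-1/3) = -2)
g(D, l) = -6 (g(D, l) = -4 - 2 = -6)
(B(-207, g(8, 1)) - 433)/(-17293 - 37979) = (-6*(-207) - 433)/(-17293 - 37979) = (1242 - 433)/(-55272) = 809*(-1/55272) = -809/55272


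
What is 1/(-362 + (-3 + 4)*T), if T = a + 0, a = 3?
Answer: -1/359 ≈ -0.0027855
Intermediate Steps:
T = 3 (T = 3 + 0 = 3)
1/(-362 + (-3 + 4)*T) = 1/(-362 + (-3 + 4)*3) = 1/(-362 + 1*3) = 1/(-362 + 3) = 1/(-359) = -1/359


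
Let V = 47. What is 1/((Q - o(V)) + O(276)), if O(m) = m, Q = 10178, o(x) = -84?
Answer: 1/10538 ≈ 9.4895e-5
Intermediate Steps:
1/((Q - o(V)) + O(276)) = 1/((10178 - 1*(-84)) + 276) = 1/((10178 + 84) + 276) = 1/(10262 + 276) = 1/10538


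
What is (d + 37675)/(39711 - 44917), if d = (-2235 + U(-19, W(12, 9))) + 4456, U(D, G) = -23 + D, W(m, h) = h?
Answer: -19927/2603 ≈ -7.6554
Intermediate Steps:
d = 2179 (d = (-2235 + (-23 - 19)) + 4456 = (-2235 - 42) + 4456 = -2277 + 4456 = 2179)
(d + 37675)/(39711 - 44917) = (2179 + 37675)/(39711 - 44917) = 39854/(-5206) = 39854*(-1/5206) = -19927/2603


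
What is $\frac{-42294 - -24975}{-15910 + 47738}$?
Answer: $- \frac{17319}{31828} \approx -0.54414$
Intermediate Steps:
$\frac{-42294 - -24975}{-15910 + 47738} = \frac{-42294 + 24975}{31828} = \left(-17319\right) \frac{1}{31828} = - \frac{17319}{31828}$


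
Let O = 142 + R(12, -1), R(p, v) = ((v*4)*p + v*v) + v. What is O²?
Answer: 8836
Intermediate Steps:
R(p, v) = v + v² + 4*p*v (R(p, v) = ((4*v)*p + v²) + v = (4*p*v + v²) + v = (v² + 4*p*v) + v = v + v² + 4*p*v)
O = 94 (O = 142 - (1 - 1 + 4*12) = 142 - (1 - 1 + 48) = 142 - 1*48 = 142 - 48 = 94)
O² = 94² = 8836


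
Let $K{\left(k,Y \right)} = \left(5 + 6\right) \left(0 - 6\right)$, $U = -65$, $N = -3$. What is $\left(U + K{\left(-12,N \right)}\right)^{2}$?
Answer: $17161$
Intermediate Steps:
$K{\left(k,Y \right)} = -66$ ($K{\left(k,Y \right)} = 11 \left(-6\right) = -66$)
$\left(U + K{\left(-12,N \right)}\right)^{2} = \left(-65 - 66\right)^{2} = \left(-131\right)^{2} = 17161$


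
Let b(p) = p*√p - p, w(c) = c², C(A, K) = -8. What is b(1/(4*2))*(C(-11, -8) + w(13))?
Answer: -161/8 + 161*√2/32 ≈ -13.010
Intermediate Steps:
b(p) = p^(3/2) - p
b(1/(4*2))*(C(-11, -8) + w(13)) = ((1/(4*2))^(3/2) - 1/(4*2))*(-8 + 13²) = ((1/8)^(3/2) - 1/8)*(-8 + 169) = ((⅛)^(3/2) - 1*⅛)*161 = (√2/32 - ⅛)*161 = (-⅛ + √2/32)*161 = -161/8 + 161*√2/32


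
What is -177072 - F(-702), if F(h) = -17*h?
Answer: -189006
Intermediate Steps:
-177072 - F(-702) = -177072 - (-17)*(-702) = -177072 - 1*11934 = -177072 - 11934 = -189006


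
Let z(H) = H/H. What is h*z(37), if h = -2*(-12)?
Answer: 24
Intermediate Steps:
z(H) = 1
h = 24
h*z(37) = 24*1 = 24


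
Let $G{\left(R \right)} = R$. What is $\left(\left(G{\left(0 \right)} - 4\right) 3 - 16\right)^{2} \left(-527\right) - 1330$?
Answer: $-414498$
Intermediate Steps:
$\left(\left(G{\left(0 \right)} - 4\right) 3 - 16\right)^{2} \left(-527\right) - 1330 = \left(\left(0 - 4\right) 3 - 16\right)^{2} \left(-527\right) - 1330 = \left(\left(-4\right) 3 - 16\right)^{2} \left(-527\right) - 1330 = \left(-12 - 16\right)^{2} \left(-527\right) - 1330 = \left(-28\right)^{2} \left(-527\right) - 1330 = 784 \left(-527\right) - 1330 = -413168 - 1330 = -414498$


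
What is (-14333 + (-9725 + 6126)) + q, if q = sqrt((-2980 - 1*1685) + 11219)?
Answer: -17932 + sqrt(6554) ≈ -17851.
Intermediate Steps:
q = sqrt(6554) (q = sqrt((-2980 - 1685) + 11219) = sqrt(-4665 + 11219) = sqrt(6554) ≈ 80.957)
(-14333 + (-9725 + 6126)) + q = (-14333 + (-9725 + 6126)) + sqrt(6554) = (-14333 - 3599) + sqrt(6554) = -17932 + sqrt(6554)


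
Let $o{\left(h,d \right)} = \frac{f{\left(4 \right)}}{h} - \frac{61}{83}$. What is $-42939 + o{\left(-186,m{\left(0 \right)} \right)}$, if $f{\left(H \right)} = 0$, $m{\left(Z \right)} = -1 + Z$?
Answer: $- \frac{3563998}{83} \approx -42940.0$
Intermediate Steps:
$o{\left(h,d \right)} = - \frac{61}{83}$ ($o{\left(h,d \right)} = \frac{0}{h} - \frac{61}{83} = 0 - \frac{61}{83} = - \frac{61}{83}$)
$-42939 + o{\left(-186,m{\left(0 \right)} \right)} = -42939 - \frac{61}{83} = - \frac{3563998}{83}$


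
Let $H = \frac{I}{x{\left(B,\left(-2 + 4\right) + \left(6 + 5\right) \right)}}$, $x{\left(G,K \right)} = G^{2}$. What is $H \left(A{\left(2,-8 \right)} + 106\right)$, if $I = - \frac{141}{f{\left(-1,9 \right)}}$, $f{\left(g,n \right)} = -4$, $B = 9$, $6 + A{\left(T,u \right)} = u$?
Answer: $\frac{1081}{27} \approx 40.037$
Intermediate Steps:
$A{\left(T,u \right)} = -6 + u$
$I = \frac{141}{4}$ ($I = - \frac{141}{-4} = \left(-141\right) \left(- \frac{1}{4}\right) = \frac{141}{4} \approx 35.25$)
$H = \frac{47}{108}$ ($H = \frac{141}{4 \cdot 9^{2}} = \frac{141}{4 \cdot 81} = \frac{141}{4} \cdot \frac{1}{81} = \frac{47}{108} \approx 0.43518$)
$H \left(A{\left(2,-8 \right)} + 106\right) = \frac{47 \left(\left(-6 - 8\right) + 106\right)}{108} = \frac{47 \left(-14 + 106\right)}{108} = \frac{47}{108} \cdot 92 = \frac{1081}{27}$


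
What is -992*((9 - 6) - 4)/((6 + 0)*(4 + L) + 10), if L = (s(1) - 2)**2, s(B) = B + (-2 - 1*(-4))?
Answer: 124/5 ≈ 24.800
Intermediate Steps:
s(B) = 2 + B (s(B) = B + (-2 + 4) = B + 2 = 2 + B)
L = 1 (L = ((2 + 1) - 2)**2 = (3 - 2)**2 = 1**2 = 1)
-992*((9 - 6) - 4)/((6 + 0)*(4 + L) + 10) = -992*((9 - 6) - 4)/((6 + 0)*(4 + 1) + 10) = -992*(3 - 4)/(6*5 + 10) = -(-992)/(30 + 10) = -(-992)/40 = -992*(-1/40) = 124/5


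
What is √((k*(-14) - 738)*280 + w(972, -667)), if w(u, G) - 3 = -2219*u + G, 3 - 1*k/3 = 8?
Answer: 2*I*√576343 ≈ 1518.3*I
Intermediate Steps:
k = -15 (k = 9 - 3*8 = 9 - 24 = -15)
w(u, G) = 3 + G - 2219*u (w(u, G) = 3 + (-2219*u + G) = 3 + (G - 2219*u) = 3 + G - 2219*u)
√((k*(-14) - 738)*280 + w(972, -667)) = √((-15*(-14) - 738)*280 + (3 - 667 - 2219*972)) = √((210 - 738)*280 + (3 - 667 - 2156868)) = √(-528*280 - 2157532) = √(-147840 - 2157532) = √(-2305372) = 2*I*√576343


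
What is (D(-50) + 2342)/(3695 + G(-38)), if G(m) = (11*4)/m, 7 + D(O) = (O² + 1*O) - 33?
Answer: 90288/70183 ≈ 1.2865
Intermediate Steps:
D(O) = -40 + O + O² (D(O) = -7 + ((O² + 1*O) - 33) = -7 + ((O² + O) - 33) = -7 + ((O + O²) - 33) = -7 + (-33 + O + O²) = -40 + O + O²)
G(m) = 44/m
(D(-50) + 2342)/(3695 + G(-38)) = ((-40 - 50 + (-50)²) + 2342)/(3695 + 44/(-38)) = ((-40 - 50 + 2500) + 2342)/(3695 + 44*(-1/38)) = (2410 + 2342)/(3695 - 22/19) = 4752/(70183/19) = 4752*(19/70183) = 90288/70183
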